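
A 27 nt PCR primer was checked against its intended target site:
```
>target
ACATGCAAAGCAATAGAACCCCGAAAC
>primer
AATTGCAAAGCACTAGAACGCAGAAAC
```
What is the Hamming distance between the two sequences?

Comparing position by position, 5 bases differ: 2 (C/A), 3 (A/T), 13 (A/C), 20 (C/G), 22 (C/A).

5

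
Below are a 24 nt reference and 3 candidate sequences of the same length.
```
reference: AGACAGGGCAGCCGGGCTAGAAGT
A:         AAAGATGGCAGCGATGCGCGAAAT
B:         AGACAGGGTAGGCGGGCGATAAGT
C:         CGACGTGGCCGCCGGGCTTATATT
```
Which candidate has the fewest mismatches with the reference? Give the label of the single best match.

B

Hamming distances to reference — A: 9; B: 4; C: 8.
Smallest is B with 4 mismatches.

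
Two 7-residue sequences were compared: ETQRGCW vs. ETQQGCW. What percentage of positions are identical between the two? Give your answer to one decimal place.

Mismatch at position 4 (1-based): 1 of 7.
Identical positions: 6/7 = 85.71% → 85.7%.

85.7%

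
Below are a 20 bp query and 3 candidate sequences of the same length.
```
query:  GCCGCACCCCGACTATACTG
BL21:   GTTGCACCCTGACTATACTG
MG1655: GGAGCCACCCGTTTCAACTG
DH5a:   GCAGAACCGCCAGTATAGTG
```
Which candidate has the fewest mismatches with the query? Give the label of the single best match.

Hamming distances to query — BL21: 3; MG1655: 8; DH5a: 6.
Smallest is BL21 with 3 mismatches.

BL21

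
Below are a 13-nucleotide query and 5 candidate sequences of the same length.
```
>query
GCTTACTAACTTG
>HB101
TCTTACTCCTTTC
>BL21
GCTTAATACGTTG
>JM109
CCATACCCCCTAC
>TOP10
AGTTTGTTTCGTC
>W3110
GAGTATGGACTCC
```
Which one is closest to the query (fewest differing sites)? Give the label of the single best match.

BL21

Hamming distances to query — HB101: 5; BL21: 3; JM109: 7; TOP10: 8; W3110: 7.
Smallest is BL21 with 3 mismatches.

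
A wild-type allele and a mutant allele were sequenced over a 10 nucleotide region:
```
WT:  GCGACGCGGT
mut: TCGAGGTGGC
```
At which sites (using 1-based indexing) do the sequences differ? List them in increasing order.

1, 5, 7, 10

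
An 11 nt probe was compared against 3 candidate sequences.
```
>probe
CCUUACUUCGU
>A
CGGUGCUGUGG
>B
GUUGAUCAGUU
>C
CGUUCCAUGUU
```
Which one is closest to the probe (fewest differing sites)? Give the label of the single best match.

C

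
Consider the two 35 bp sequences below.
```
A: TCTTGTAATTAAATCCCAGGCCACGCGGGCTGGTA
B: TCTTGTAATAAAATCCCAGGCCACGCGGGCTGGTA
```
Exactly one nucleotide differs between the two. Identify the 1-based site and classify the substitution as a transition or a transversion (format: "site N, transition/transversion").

site 10, transversion

The sequences differ only at site 10: T→A (pyrimidine→purine), a transversion.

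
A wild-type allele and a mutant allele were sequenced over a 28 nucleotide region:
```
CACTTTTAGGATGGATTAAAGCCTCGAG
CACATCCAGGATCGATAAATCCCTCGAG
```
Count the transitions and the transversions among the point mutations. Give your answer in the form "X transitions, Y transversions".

Transitions (purine↔purine or pyrimidine↔pyrimidine): 6 T→C, 7 T→C.
Transversions (purine↔pyrimidine): 4 T→A, 13 G→C, 17 T→A, 20 A→T, 21 G→C.

2 transitions, 5 transversions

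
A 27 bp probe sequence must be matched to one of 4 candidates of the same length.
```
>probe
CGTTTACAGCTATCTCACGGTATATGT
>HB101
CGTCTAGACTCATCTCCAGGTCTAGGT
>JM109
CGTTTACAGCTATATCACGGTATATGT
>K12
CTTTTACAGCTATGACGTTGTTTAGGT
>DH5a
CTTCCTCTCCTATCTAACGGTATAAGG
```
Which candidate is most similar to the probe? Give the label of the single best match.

HB101 differs at 9 sites; JM109 differs at 1 site; K12 differs at 8 sites; DH5a differs at 9 sites. The closest is JM109.

JM109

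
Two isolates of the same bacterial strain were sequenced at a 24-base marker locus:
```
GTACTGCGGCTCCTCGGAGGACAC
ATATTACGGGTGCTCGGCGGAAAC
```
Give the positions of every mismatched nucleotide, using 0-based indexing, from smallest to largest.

0, 3, 5, 9, 11, 17, 21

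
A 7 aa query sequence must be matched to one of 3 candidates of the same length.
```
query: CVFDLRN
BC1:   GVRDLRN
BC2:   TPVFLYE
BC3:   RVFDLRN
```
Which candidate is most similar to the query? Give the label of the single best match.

Hamming distances to query — BC1: 2; BC2: 6; BC3: 1.
Smallest is BC3 with 1 mismatch.

BC3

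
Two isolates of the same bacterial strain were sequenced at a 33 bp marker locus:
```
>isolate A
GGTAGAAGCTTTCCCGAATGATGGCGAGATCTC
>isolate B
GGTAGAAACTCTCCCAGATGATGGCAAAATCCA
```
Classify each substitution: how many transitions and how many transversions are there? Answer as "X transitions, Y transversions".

7 transitions, 1 transversion

Transitions (purine↔purine or pyrimidine↔pyrimidine): 8 G→A, 11 T→C, 16 G→A, 17 A→G, 26 G→A, 28 G→A, 32 T→C.
Transversions (purine↔pyrimidine): 33 C→A.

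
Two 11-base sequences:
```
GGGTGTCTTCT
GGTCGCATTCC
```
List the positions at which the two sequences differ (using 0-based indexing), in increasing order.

Scanning 0-based: 2: G/T; 3: T/C; 5: T/C; 6: C/A; 10: T/C.

2, 3, 5, 6, 10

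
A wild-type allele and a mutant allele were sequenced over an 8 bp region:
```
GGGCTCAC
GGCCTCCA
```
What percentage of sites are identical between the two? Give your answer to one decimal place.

62.5%

Mismatches at positions 3, 7, 8 (1-based): 3 of 8.
Identical positions: 5/8 = 62.5% → 62.5%.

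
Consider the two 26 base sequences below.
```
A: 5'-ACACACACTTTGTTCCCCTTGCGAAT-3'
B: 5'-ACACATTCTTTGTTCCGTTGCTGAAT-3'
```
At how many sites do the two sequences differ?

The sequences differ at sites 6, 7, 17, 18, 20, 21, 22 (1-based) — 7 in total.

7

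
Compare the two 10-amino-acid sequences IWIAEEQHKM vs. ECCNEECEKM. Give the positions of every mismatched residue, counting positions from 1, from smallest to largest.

Scanning 1-based: 1: I/E; 2: W/C; 3: I/C; 4: A/N; 7: Q/C; 8: H/E.

1, 2, 3, 4, 7, 8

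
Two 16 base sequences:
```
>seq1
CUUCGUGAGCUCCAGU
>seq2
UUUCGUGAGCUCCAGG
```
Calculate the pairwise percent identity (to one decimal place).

Mismatches at positions 1, 16 (1-based): 2 of 16.
Identical positions: 14/16 = 87.5% → 87.5%.

87.5%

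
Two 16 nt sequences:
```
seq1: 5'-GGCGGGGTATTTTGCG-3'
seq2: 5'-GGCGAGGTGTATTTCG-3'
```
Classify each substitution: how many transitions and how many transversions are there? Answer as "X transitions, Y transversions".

2 transitions, 2 transversions

Mismatches (1-based):
base 5: G→A (purine→purine, transition)
base 9: A→G (purine→purine, transition)
base 11: T→A (pyrimidine→purine, transversion)
base 14: G→T (purine→pyrimidine, transversion)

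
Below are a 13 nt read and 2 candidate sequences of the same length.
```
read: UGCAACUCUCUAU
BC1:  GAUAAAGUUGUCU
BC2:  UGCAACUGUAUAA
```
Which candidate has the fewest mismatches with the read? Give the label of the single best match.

BC2

BC1 differs at 8 sites; BC2 differs at 3 sites. The closest is BC2.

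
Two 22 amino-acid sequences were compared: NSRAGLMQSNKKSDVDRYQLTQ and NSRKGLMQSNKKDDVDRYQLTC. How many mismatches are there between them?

3

The sequences differ at positions 4, 13, 22 (1-based) — 3 in total.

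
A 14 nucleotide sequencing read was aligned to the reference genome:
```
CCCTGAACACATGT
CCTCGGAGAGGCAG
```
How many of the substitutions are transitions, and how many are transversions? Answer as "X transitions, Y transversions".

6 transitions, 3 transversions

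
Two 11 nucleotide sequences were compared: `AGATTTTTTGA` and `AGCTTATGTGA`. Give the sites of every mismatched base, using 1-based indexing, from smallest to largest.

Scanning 1-based: 3: A/C; 6: T/A; 8: T/G.

3, 6, 8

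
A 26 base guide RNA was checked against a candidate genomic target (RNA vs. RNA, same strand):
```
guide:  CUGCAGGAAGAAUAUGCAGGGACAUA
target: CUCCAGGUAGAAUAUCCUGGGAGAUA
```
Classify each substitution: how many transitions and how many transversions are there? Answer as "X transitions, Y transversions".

0 transitions, 5 transversions

Transitions (purine↔purine or pyrimidine↔pyrimidine): none.
Transversions (purine↔pyrimidine): 3 G→C, 8 A→U, 16 G→C, 18 A→U, 23 C→G.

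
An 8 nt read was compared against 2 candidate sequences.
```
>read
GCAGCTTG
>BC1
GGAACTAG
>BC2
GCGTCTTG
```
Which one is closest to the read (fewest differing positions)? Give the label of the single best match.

BC2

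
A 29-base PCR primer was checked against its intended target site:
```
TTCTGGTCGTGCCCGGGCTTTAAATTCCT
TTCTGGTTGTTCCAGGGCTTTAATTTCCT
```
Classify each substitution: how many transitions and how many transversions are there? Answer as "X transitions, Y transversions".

1 transition, 3 transversions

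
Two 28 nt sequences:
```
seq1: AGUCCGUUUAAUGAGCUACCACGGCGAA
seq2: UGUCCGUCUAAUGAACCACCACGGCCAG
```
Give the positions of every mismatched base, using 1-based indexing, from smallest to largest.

1, 8, 15, 17, 26, 28

Scanning 1-based: 1: A/U; 8: U/C; 15: G/A; 17: U/C; 26: G/C; 28: A/G.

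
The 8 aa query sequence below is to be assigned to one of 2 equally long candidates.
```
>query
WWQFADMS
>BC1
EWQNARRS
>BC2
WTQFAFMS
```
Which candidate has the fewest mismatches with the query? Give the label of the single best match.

BC2

BC1 differs at 4 residues; BC2 differs at 2 residues. The closest is BC2.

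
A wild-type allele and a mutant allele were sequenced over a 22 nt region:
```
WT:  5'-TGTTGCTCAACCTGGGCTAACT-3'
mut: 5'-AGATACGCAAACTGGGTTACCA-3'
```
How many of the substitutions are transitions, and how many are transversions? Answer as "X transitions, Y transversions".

2 transitions, 6 transversions

Mismatches (1-based):
base 1: T→A (pyrimidine→purine, transversion)
base 3: T→A (pyrimidine→purine, transversion)
base 5: G→A (purine→purine, transition)
base 7: T→G (pyrimidine→purine, transversion)
base 11: C→A (pyrimidine→purine, transversion)
base 17: C→T (pyrimidine→pyrimidine, transition)
base 20: A→C (purine→pyrimidine, transversion)
base 22: T→A (pyrimidine→purine, transversion)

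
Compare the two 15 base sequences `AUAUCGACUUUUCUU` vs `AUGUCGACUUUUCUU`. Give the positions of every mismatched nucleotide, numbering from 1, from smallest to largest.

3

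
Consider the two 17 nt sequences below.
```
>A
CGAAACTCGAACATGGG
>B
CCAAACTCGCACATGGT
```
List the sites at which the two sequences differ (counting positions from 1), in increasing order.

Scanning 1-based: 2: G/C; 10: A/C; 17: G/T.

2, 10, 17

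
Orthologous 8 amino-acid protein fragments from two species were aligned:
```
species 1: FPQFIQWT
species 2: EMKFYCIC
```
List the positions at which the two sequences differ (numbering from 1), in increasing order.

Scanning 1-based: 1: F/E; 2: P/M; 3: Q/K; 5: I/Y; 6: Q/C; 7: W/I; 8: T/C.

1, 2, 3, 5, 6, 7, 8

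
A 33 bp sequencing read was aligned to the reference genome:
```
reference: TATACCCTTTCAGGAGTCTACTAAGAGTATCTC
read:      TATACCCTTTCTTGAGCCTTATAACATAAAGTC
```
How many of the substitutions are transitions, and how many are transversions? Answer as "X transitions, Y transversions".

Transitions (purine↔purine or pyrimidine↔pyrimidine): 17 T→C.
Transversions (purine↔pyrimidine): 12 A→T, 13 G→T, 20 A→T, 21 C→A, 25 G→C, 27 G→T, 28 T→A, 30 T→A, 31 C→G.

1 transition, 9 transversions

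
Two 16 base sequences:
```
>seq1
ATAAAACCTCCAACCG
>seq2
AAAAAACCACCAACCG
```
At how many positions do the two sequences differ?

2

The sequences differ at positions 2, 9 (1-based) — 2 in total.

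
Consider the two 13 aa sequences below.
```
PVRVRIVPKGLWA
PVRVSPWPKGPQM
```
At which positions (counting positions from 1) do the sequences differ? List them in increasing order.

Differences at position 5 (R→S), position 6 (I→P), position 7 (V→W), position 11 (L→P), position 12 (W→Q), position 13 (A→M).

5, 6, 7, 11, 12, 13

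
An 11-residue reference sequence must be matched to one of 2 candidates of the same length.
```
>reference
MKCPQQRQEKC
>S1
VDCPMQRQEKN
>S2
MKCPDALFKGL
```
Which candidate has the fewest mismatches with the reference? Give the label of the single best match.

S1

Hamming distances to reference — S1: 4; S2: 7.
Smallest is S1 with 4 mismatches.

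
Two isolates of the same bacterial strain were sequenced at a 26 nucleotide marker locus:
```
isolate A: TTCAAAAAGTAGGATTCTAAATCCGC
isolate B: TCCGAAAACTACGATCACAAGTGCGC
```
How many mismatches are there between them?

9

Comparing position by position, 9 bases differ: 2 (T/C), 4 (A/G), 9 (G/C), 12 (G/C), 16 (T/C), 17 (C/A), 18 (T/C), 21 (A/G), 23 (C/G).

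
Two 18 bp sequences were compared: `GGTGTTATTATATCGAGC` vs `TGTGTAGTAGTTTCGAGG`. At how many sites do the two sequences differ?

7

Comparing position by position, 7 sites differ: 1 (G/T), 6 (T/A), 7 (A/G), 9 (T/A), 10 (A/G), 12 (A/T), 18 (C/G).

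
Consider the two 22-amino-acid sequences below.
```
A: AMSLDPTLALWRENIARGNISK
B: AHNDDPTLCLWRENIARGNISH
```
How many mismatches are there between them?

Comparing position by position, 5 residues differ: 2 (M/H), 3 (S/N), 4 (L/D), 9 (A/C), 22 (K/H).

5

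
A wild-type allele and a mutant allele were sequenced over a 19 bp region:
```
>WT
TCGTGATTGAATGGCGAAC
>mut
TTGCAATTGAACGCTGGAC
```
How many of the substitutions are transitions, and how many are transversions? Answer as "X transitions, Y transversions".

Transitions (purine↔purine or pyrimidine↔pyrimidine): 2 C→T, 4 T→C, 5 G→A, 12 T→C, 15 C→T, 17 A→G.
Transversions (purine↔pyrimidine): 14 G→C.

6 transitions, 1 transversion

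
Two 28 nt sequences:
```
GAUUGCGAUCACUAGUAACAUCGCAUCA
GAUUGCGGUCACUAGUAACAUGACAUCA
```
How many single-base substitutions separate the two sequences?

3

Mismatches (1-based): base 8: A→G; base 22: C→G; base 23: G→A.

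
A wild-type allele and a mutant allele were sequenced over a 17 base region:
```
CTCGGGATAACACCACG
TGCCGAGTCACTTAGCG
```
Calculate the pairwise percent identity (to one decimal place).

Mismatches at positions 1, 2, 4, 6, 7, 9, 12, 13, 14, 15 (1-based): 10 of 17.
Identical positions: 7/17 = 41.18% → 41.2%.

41.2%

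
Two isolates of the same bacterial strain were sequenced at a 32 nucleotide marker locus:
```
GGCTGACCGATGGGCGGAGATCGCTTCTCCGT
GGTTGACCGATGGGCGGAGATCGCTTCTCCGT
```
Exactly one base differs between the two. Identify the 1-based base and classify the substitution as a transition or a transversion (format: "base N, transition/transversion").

The sequences differ only at base 3: C→T (pyrimidine→pyrimidine), a transition.

base 3, transition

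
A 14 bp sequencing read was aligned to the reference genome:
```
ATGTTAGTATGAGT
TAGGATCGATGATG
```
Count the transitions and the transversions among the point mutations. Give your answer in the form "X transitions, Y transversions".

0 transitions, 9 transversions

Mismatches (1-based):
site 1: A→T (purine→pyrimidine, transversion)
site 2: T→A (pyrimidine→purine, transversion)
site 4: T→G (pyrimidine→purine, transversion)
site 5: T→A (pyrimidine→purine, transversion)
site 6: A→T (purine→pyrimidine, transversion)
site 7: G→C (purine→pyrimidine, transversion)
site 8: T→G (pyrimidine→purine, transversion)
site 13: G→T (purine→pyrimidine, transversion)
site 14: T→G (pyrimidine→purine, transversion)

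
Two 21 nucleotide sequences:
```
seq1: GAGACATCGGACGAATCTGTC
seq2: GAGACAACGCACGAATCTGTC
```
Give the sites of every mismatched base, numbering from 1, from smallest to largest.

7, 10

Differences at site 7 (T→A), site 10 (G→C).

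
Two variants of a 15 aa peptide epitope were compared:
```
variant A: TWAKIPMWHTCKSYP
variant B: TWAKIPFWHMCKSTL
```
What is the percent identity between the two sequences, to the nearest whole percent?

Mismatches at positions 7, 10, 14, 15 (1-based): 4 of 15.
Identical positions: 11/15 = 73.33% → 73%.

73%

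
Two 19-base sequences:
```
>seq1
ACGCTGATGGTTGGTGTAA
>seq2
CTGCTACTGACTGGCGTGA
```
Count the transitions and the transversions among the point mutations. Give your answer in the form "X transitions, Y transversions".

6 transitions, 2 transversions

Mismatches (1-based):
position 1: A→C (purine→pyrimidine, transversion)
position 2: C→T (pyrimidine→pyrimidine, transition)
position 6: G→A (purine→purine, transition)
position 7: A→C (purine→pyrimidine, transversion)
position 10: G→A (purine→purine, transition)
position 11: T→C (pyrimidine→pyrimidine, transition)
position 15: T→C (pyrimidine→pyrimidine, transition)
position 18: A→G (purine→purine, transition)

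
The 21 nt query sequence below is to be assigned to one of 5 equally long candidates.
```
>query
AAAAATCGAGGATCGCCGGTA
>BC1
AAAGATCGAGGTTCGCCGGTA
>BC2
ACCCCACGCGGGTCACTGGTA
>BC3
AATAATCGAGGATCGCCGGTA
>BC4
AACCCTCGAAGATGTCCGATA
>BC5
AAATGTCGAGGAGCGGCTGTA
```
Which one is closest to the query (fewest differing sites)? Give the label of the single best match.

BC3

Hamming distances to query — BC1: 2; BC2: 9; BC3: 1; BC4: 7; BC5: 5.
Smallest is BC3 with 1 mismatch.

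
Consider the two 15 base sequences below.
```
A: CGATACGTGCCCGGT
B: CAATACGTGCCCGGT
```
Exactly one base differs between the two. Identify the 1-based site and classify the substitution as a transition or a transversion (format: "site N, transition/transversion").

site 2, transition

Site 2 changes G→A. G is a purine and A is a purine, so this is a transition.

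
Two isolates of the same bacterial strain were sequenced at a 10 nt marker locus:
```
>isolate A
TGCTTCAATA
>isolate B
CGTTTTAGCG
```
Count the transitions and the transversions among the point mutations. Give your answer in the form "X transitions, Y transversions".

6 transitions, 0 transversions

Mismatches (1-based):
base 1: T→C (pyrimidine→pyrimidine, transition)
base 3: C→T (pyrimidine→pyrimidine, transition)
base 6: C→T (pyrimidine→pyrimidine, transition)
base 8: A→G (purine→purine, transition)
base 9: T→C (pyrimidine→pyrimidine, transition)
base 10: A→G (purine→purine, transition)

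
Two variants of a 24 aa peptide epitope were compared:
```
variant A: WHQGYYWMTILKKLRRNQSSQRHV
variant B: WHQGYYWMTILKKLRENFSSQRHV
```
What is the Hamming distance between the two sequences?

2

The sequences differ at residues 16, 18 (1-based) — 2 in total.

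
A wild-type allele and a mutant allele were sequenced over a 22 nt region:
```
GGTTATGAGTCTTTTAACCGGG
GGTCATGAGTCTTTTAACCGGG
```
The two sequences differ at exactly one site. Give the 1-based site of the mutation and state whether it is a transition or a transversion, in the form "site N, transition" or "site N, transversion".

Site 4 changes T→C. T is a pyrimidine and C is a pyrimidine, so this is a transition.

site 4, transition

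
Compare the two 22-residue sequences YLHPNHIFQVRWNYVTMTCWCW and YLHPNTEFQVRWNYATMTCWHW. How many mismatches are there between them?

4

Comparing position by position, 4 residues differ: 6 (H/T), 7 (I/E), 15 (V/A), 21 (C/H).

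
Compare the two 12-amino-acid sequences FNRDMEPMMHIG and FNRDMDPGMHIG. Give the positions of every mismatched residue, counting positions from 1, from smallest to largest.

6, 8

Differences at position 6 (E→D), position 8 (M→G).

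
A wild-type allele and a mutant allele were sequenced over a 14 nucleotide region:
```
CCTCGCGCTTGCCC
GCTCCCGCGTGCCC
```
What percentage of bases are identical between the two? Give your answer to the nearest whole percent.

79%

Mismatches at positions 1, 5, 9 (1-based): 3 of 14.
Identical positions: 11/14 = 78.57% → 79%.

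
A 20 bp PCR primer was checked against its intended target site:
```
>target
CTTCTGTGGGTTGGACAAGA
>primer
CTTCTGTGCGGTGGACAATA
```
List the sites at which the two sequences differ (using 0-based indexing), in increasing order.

8, 10, 18

Scanning 0-based: 8: G/C; 10: T/G; 18: G/T.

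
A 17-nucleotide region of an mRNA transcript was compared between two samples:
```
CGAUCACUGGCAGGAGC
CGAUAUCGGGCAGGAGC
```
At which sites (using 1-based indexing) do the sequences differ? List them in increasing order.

5, 6, 8

Scanning 1-based: 5: C/A; 6: A/U; 8: U/G.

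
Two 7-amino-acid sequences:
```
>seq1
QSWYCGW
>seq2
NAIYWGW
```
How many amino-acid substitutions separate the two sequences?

4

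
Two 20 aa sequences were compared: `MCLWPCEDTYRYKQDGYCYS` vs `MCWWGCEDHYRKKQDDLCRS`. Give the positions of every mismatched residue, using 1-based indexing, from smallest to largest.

Scanning 1-based: 3: L/W; 5: P/G; 9: T/H; 12: Y/K; 16: G/D; 17: Y/L; 19: Y/R.

3, 5, 9, 12, 16, 17, 19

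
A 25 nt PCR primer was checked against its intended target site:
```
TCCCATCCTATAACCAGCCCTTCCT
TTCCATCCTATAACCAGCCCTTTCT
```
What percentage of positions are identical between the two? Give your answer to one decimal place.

92.0%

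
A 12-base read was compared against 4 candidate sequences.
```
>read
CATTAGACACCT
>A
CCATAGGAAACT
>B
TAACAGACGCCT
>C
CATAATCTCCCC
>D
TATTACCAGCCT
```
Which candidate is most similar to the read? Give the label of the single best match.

Hamming distances to read — A: 5; B: 4; C: 6; D: 5.
Smallest is B with 4 mismatches.

B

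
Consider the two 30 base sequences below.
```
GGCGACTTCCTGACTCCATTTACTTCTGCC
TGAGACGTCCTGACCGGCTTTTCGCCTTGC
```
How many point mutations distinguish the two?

12

Comparing position by position, 12 positions differ: 1 (G/T), 3 (C/A), 7 (T/G), 15 (T/C), 16 (C/G), 17 (C/G), 18 (A/C), 22 (A/T), 24 (T/G), 25 (T/C), 28 (G/T), 29 (C/G).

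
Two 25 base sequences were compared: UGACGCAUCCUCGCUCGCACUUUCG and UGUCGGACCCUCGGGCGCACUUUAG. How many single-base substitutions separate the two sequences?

6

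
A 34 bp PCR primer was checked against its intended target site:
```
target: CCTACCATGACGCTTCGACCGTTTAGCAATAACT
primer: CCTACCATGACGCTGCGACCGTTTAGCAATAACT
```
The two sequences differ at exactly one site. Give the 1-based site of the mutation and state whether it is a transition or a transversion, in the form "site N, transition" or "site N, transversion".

Site 15 changes T→G. T is a pyrimidine and G is a purine, so this is a transversion.

site 15, transversion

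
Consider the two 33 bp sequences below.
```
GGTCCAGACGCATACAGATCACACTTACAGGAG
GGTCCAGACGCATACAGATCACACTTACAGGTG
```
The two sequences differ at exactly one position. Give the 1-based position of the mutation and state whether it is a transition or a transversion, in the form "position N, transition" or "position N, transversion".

Position 32 changes A→T. A is a purine and T is a pyrimidine, so this is a transversion.

position 32, transversion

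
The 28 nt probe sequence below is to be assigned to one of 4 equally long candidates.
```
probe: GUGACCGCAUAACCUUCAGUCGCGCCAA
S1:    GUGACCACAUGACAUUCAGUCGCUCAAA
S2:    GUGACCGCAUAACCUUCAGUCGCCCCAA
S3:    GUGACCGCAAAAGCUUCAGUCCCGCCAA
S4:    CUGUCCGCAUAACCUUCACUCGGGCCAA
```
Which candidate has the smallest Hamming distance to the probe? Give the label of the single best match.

S2

Hamming distances to probe — S1: 5; S2: 1; S3: 3; S4: 4.
Smallest is S2 with 1 mismatch.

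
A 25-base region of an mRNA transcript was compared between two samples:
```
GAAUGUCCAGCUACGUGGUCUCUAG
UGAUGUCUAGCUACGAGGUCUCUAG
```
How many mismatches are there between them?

4

Comparing position by position, 4 bases differ: 1 (G/U), 2 (A/G), 8 (C/U), 16 (U/A).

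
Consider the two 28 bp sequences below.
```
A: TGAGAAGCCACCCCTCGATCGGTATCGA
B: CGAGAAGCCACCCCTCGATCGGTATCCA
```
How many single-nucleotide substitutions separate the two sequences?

2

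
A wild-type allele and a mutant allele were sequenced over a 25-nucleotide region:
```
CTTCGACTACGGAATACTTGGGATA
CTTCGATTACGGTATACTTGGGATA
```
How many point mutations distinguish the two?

Mismatches (1-based): position 7: C→T; position 13: A→T.

2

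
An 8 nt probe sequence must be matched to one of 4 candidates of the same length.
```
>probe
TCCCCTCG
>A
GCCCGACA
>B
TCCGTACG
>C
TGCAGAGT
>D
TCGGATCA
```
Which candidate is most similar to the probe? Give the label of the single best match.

B

A differs at 4 positions; B differs at 3 positions; C differs at 6 positions; D differs at 4 positions. The closest is B.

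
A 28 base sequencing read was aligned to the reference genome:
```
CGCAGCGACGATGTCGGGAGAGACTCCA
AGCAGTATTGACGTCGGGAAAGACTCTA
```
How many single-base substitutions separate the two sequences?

Comparing position by position, 8 positions differ: 1 (C/A), 6 (C/T), 7 (G/A), 8 (A/T), 9 (C/T), 12 (T/C), 20 (G/A), 27 (C/T).

8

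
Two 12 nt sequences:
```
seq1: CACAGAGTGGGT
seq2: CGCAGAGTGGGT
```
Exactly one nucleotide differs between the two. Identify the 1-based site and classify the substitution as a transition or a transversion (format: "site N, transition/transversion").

site 2, transition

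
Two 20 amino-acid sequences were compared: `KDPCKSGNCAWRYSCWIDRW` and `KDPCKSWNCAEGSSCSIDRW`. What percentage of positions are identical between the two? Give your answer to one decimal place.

75.0%

Mismatches at positions 7, 11, 12, 13, 16 (1-based): 5 of 20.
Identical positions: 15/20 = 75% → 75.0%.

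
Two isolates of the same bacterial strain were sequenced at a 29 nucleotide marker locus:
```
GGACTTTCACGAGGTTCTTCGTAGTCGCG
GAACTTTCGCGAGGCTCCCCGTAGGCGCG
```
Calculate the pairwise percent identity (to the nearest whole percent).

79%

6 positions differ (2, 9, 15, 18, 19, 25), so 23 of 29 match: 23/29 = 79.31%.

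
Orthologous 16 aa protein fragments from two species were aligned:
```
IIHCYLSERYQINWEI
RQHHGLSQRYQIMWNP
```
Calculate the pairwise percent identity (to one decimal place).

Mismatches at positions 1, 2, 4, 5, 8, 13, 15, 16 (1-based): 8 of 16.
Identical positions: 8/16 = 50% → 50.0%.

50.0%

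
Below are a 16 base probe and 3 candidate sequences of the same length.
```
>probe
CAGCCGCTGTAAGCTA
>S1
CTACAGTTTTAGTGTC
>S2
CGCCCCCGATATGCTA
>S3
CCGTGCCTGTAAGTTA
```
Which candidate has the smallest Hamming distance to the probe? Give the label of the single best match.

S3

S1 differs at 9 sites; S2 differs at 6 sites; S3 differs at 5 sites. The closest is S3.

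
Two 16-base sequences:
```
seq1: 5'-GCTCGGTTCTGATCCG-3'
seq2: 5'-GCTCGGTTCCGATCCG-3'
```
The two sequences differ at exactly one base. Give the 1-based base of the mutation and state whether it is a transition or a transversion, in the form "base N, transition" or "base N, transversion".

base 10, transition

Base 10 changes T→C. T is a pyrimidine and C is a pyrimidine, so this is a transition.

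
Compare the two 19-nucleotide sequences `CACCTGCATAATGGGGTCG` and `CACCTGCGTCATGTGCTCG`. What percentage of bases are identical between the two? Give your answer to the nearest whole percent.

79%

Mismatches at positions 8, 10, 14, 16 (1-based): 4 of 19.
Identical positions: 15/19 = 78.95% → 79%.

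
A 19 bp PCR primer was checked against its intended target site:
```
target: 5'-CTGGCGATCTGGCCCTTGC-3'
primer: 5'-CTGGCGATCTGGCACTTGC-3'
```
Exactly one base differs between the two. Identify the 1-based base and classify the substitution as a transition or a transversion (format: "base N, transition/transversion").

base 14, transversion

The sequences differ only at base 14: C→A (pyrimidine→purine), a transversion.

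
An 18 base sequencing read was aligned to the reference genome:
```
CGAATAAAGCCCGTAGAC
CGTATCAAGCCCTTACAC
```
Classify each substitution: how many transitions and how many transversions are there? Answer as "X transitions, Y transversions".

Mismatches (1-based):
position 3: A→T (purine→pyrimidine, transversion)
position 6: A→C (purine→pyrimidine, transversion)
position 13: G→T (purine→pyrimidine, transversion)
position 16: G→C (purine→pyrimidine, transversion)

0 transitions, 4 transversions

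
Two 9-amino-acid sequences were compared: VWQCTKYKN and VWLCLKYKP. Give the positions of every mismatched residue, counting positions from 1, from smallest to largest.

3, 5, 9

Differences at position 3 (Q→L), position 5 (T→L), position 9 (N→P).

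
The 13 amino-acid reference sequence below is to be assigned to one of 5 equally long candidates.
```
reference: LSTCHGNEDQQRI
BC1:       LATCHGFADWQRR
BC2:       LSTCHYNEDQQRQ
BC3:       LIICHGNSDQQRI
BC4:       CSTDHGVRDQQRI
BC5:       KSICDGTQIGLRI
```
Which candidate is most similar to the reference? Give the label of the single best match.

Hamming distances to reference — BC1: 5; BC2: 2; BC3: 3; BC4: 4; BC5: 8.
Smallest is BC2 with 2 mismatches.

BC2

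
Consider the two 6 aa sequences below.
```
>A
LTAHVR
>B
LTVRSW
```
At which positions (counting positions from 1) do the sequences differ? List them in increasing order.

3, 4, 5, 6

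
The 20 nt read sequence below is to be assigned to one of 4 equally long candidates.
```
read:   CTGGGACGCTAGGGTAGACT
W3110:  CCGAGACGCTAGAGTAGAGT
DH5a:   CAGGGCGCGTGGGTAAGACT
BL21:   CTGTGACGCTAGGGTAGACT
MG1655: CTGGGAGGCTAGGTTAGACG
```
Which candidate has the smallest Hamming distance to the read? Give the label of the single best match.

Hamming distances to read — W3110: 4; DH5a: 8; BL21: 1; MG1655: 3.
Smallest is BL21 with 1 mismatch.

BL21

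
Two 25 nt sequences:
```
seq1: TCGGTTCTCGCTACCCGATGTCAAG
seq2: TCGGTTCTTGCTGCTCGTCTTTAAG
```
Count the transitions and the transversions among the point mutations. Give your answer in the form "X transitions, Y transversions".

Transitions (purine↔purine or pyrimidine↔pyrimidine): 9 C→T, 13 A→G, 15 C→T, 19 T→C, 22 C→T.
Transversions (purine↔pyrimidine): 18 A→T, 20 G→T.

5 transitions, 2 transversions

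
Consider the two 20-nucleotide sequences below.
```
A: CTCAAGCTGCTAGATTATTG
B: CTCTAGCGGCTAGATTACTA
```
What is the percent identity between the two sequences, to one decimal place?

80.0%

Mismatches at positions 4, 8, 18, 20 (1-based): 4 of 20.
Identical positions: 16/20 = 80% → 80.0%.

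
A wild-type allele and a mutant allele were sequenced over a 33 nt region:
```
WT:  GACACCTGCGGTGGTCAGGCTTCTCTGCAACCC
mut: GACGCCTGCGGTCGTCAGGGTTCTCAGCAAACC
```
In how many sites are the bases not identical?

Mismatches (1-based): site 4: A→G; site 13: G→C; site 20: C→G; site 26: T→A; site 31: C→A.

5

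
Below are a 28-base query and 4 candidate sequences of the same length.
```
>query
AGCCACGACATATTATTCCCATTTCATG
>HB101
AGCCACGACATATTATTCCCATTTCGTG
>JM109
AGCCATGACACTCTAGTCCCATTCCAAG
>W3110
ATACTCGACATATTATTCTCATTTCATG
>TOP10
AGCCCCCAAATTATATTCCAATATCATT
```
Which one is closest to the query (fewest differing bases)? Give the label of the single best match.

Hamming distances to query — HB101: 1; JM109: 7; W3110: 4; TOP10: 8.
Smallest is HB101 with 1 mismatch.

HB101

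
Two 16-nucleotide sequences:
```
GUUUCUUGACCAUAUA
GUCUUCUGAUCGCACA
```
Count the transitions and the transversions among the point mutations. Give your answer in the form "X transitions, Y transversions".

7 transitions, 0 transversions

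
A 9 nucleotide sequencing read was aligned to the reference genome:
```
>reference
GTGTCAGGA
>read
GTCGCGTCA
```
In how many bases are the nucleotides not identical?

5

Comparing position by position, 5 bases differ: 3 (G/C), 4 (T/G), 6 (A/G), 7 (G/T), 8 (G/C).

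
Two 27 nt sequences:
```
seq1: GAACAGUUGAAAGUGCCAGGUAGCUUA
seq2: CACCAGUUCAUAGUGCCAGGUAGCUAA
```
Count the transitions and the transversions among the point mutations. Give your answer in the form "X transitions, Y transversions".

0 transitions, 5 transversions

Mismatches (1-based):
site 1: G→C (purine→pyrimidine, transversion)
site 3: A→C (purine→pyrimidine, transversion)
site 9: G→C (purine→pyrimidine, transversion)
site 11: A→U (purine→pyrimidine, transversion)
site 26: U→A (pyrimidine→purine, transversion)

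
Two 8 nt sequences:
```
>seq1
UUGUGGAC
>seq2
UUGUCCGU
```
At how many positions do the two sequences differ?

Mismatches (1-based): position 5: G→C; position 6: G→C; position 7: A→G; position 8: C→U.

4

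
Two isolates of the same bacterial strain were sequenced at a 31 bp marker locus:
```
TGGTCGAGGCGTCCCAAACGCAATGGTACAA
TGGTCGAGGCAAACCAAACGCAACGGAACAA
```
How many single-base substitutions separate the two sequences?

The sequences differ at sites 11, 12, 13, 24, 27 (1-based) — 5 in total.

5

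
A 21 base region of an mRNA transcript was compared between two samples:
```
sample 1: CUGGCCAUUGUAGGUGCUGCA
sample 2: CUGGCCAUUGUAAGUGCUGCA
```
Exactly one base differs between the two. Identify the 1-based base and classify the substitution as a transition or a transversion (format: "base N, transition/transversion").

base 13, transition

Base 13 changes G→A. G is a purine and A is a purine, so this is a transition.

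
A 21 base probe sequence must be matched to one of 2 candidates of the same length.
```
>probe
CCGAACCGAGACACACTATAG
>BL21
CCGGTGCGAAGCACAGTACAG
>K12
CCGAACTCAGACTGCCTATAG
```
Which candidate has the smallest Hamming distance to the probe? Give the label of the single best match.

K12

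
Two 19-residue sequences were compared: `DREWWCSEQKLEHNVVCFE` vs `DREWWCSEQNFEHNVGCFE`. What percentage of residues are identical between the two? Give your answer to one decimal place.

3 positions differ (10, 11, 16), so 16 of 19 match: 16/19 = 84.21%.

84.2%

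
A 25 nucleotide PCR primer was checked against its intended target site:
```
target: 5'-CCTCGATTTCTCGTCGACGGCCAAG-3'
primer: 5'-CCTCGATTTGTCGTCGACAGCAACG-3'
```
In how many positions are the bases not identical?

Mismatches (1-based): position 10: C→G; position 19: G→A; position 22: C→A; position 24: A→C.

4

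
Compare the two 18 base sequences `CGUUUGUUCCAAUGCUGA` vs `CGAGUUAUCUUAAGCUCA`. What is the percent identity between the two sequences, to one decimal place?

55.6%

Mismatches at positions 3, 4, 6, 7, 10, 11, 13, 17 (1-based): 8 of 18.
Identical positions: 10/18 = 55.56% → 55.6%.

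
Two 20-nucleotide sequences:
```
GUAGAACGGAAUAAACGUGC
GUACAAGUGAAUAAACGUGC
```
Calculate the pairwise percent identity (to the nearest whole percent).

3 positions differ (4, 7, 8), so 17 of 20 match: 17/20 = 85%.

85%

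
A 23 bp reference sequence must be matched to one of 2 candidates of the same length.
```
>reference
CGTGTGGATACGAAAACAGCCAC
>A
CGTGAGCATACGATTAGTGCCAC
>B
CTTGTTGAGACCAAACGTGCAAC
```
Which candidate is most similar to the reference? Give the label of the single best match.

Hamming distances to reference — A: 6; B: 8.
Smallest is A with 6 mismatches.

A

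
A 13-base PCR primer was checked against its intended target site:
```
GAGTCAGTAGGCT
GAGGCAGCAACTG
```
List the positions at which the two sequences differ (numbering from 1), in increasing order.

Differences at position 4 (T→G), position 8 (T→C), position 10 (G→A), position 11 (G→C), position 12 (C→T), position 13 (T→G).

4, 8, 10, 11, 12, 13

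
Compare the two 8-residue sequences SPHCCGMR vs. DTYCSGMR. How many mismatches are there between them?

4

The sequences differ at residues 1, 2, 3, 5 (1-based) — 4 in total.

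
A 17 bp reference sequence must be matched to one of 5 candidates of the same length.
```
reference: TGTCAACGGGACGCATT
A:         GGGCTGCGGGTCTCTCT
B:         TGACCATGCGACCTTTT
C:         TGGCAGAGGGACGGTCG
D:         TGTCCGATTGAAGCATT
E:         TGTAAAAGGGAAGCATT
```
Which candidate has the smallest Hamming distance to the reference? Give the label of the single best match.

E

A differs at 8 bases; B differs at 7 bases; C differs at 7 bases; D differs at 6 bases; E differs at 3 bases. The closest is E.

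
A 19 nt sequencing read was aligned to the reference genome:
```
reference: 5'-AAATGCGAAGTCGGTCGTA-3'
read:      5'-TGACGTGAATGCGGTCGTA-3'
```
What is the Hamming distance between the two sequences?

Comparing position by position, 6 positions differ: 1 (A/T), 2 (A/G), 4 (T/C), 6 (C/T), 10 (G/T), 11 (T/G).

6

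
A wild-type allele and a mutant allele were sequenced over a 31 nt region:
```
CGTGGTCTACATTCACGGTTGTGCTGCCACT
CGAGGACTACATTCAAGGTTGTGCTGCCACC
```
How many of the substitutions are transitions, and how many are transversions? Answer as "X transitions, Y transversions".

1 transition, 3 transversions

Transitions (purine↔purine or pyrimidine↔pyrimidine): 31 T→C.
Transversions (purine↔pyrimidine): 3 T→A, 6 T→A, 16 C→A.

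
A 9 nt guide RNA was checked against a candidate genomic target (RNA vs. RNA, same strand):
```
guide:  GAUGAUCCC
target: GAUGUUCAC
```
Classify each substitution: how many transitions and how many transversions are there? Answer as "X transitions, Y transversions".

Transitions (purine↔purine or pyrimidine↔pyrimidine): none.
Transversions (purine↔pyrimidine): 5 A→U, 8 C→A.

0 transitions, 2 transversions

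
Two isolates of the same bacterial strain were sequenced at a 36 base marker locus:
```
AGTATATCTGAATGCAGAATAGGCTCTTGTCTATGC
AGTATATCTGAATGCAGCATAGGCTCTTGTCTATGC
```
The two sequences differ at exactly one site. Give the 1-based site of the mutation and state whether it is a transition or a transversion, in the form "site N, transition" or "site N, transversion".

site 18, transversion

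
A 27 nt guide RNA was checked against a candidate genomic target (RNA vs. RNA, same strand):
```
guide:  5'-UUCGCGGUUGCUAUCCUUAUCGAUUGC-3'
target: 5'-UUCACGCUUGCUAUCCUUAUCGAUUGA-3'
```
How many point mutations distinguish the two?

3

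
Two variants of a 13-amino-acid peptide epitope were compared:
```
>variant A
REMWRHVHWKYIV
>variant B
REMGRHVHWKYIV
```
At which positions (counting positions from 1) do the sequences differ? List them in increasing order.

Differences at position 4 (W→G).

4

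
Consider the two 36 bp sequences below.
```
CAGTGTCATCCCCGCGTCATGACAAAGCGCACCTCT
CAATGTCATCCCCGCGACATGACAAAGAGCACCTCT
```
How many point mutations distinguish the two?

3

Comparing position by position, 3 positions differ: 3 (G/A), 17 (T/A), 28 (C/A).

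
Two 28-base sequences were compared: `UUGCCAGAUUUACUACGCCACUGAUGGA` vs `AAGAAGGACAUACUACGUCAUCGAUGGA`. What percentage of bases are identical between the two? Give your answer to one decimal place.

10 positions differ (1, 2, 4, 5, 6, 9, 10, 18, 21, 22), so 18 of 28 match: 18/28 = 64.29%.

64.3%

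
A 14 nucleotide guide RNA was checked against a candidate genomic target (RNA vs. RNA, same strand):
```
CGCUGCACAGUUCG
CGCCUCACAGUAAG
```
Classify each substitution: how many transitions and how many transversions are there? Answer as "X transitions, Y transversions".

1 transition, 3 transversions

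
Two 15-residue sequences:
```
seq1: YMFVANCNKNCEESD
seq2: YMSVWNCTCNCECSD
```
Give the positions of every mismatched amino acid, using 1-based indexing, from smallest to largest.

3, 5, 8, 9, 13

Scanning 1-based: 3: F/S; 5: A/W; 8: N/T; 9: K/C; 13: E/C.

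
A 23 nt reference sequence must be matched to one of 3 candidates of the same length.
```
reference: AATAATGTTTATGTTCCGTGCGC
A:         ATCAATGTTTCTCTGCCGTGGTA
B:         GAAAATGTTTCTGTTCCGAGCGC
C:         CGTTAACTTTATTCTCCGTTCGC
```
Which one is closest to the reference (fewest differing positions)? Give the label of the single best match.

B

Hamming distances to reference — A: 8; B: 4; C: 8.
Smallest is B with 4 mismatches.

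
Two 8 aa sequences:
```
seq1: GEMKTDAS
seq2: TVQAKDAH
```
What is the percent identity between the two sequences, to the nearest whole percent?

25%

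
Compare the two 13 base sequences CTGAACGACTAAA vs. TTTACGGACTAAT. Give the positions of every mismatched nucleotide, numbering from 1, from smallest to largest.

Differences at position 1 (C→T), position 3 (G→T), position 5 (A→C), position 6 (C→G), position 13 (A→T).

1, 3, 5, 6, 13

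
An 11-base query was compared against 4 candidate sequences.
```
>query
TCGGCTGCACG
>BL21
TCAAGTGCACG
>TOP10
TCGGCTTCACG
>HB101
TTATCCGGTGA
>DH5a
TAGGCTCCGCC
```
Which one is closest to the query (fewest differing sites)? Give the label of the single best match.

TOP10

BL21 differs at 3 sites; TOP10 differs at 1 site; HB101 differs at 8 sites; DH5a differs at 4 sites. The closest is TOP10.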